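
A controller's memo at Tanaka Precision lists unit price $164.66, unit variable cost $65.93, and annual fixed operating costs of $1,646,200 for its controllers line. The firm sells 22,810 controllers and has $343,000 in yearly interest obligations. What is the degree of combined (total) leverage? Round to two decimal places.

8.57

Contribution at this volume is 22,810 × $98.73 = $2,252,031.30.
EBIT = $2,252,031.30 − $1,646,200 = $605,831.30. Interest = $343,000.00, so EBIT − I = $262,831.30.
Degree of total leverage = total CM / (EBIT − interest) = $2,252,031.30 / $262,831.30 = 8.5684.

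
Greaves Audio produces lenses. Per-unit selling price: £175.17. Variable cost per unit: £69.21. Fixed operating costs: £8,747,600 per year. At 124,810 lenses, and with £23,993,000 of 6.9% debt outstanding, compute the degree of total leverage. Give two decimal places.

Total contribution margin = 124,810 × £105.96 = £13,224,867.60.
Operating income = contribution − fixed costs = £13,224,867.60 − £8,747,600 = £4,477,267.60. Interest = £1,655,517.00, so EBIT − I = £2,821,750.60.
DCL = contribution ÷ (EBIT − I) = £13,224,867.60 ÷ £2,821,750.60 = 4.6868.

4.69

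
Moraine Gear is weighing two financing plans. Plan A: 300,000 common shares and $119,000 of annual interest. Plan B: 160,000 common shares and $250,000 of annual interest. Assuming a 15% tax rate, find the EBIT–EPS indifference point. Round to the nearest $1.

$399,714

At indifference, (EBIT − 119,000)(1 − t)/300,000 = (EBIT − 250,000)(1 − t)/160,000.
Cancelling (1 − t) and cross-multiplying: 160,000·(EBIT − 119,000) = 300,000·(EBIT − 250,000).
EBIT × (300,000 − 160,000) = 250,000 × 300,000 − 119,000 × 160,000 = 55,960,000,000, so EBIT = 55,960,000,000 ÷ 140,000 = 399,714.29.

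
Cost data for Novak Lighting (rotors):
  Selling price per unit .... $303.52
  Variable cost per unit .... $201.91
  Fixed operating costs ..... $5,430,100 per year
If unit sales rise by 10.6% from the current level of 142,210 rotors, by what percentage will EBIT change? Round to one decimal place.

Total contribution margin = 142,210 × $101.61 = $14,449,958.10.
EBIT = $14,449,958.10 − $5,430,100 = $9,019,858.10.
DOL = contribution ÷ EBIT = $14,449,958.10 ÷ $9,019,858.10 = 1.6020.
So EBIT moves 1.6020 × (+10.6%) = +17.0%.

+17.0%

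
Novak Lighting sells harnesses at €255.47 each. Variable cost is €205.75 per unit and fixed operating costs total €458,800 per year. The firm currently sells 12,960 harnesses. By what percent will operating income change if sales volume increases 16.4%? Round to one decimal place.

+56.9%

At 12,960 units, contribution = 12,960 × €49.72 = €644,371.20.
Subtracting fixed costs: EBIT = €644,371.20 − €458,800 = €185,571.20.
So DOL = total CM / EBIT = €644,371.20 / €185,571.20 = 3.4724.
Operating income changes by 3.4724 × +16.4% = +56.9%.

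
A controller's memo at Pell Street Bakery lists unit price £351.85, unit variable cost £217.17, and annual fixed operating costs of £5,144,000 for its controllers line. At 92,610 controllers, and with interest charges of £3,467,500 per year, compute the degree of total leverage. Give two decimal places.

3.23

Total contribution margin = 92,610 × £134.68 = £12,472,714.80.
Subtracting fixed costs: EBIT = £12,472,714.80 − £5,144,000 = £7,328,714.80. Interest = £3,467,500.00, so EBIT − I = £3,861,214.80.
Degree of total leverage = total CM / (EBIT − interest) = £12,472,714.80 / £3,861,214.80 = 3.2303.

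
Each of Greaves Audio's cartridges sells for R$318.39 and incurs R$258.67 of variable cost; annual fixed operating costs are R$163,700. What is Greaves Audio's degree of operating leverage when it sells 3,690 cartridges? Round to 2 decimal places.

3.89

Total contribution margin = 3,690 × R$59.72 = R$220,366.80.
Operating income = contribution − fixed costs = R$220,366.80 − R$163,700 = R$56,666.80.
Degree of operating leverage = R$220,366.80 / R$56,666.80 = 3.8888.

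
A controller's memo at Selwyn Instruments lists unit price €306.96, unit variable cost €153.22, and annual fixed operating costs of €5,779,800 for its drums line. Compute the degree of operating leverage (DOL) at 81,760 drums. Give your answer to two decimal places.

1.85

Contribution at this volume is 81,760 × €153.74 = €12,569,782.40.
EBIT = €12,569,782.40 − €5,779,800 = €6,789,982.40.
DOL = contribution ÷ EBIT = €12,569,782.40 ÷ €6,789,982.40 = 1.8512.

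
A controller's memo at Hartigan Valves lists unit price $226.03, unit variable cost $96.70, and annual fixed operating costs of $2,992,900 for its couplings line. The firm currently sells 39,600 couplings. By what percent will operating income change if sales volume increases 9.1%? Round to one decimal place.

+21.9%

At 39,600 units, contribution = 39,600 × $129.33 = $5,121,468.00.
Subtracting fixed costs: EBIT = $5,121,468.00 − $2,992,900 = $2,128,568.00.
DOL = contribution ÷ EBIT = $5,121,468.00 ÷ $2,128,568.00 = 2.4061.
So EBIT moves 2.4061 × (+9.1%) = +21.9%.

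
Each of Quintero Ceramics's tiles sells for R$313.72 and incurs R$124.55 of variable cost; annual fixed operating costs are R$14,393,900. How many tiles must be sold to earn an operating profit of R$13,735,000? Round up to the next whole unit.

Each unit contributes R$313.72 − R$124.55 = R$189.17.
Need Q such that Q × R$189.17 − R$14,393,900 = R$13,735,000, i.e. Q = R$28,128,900 / R$189.17 = 148,696.41 → 148,697.

148,697 tiles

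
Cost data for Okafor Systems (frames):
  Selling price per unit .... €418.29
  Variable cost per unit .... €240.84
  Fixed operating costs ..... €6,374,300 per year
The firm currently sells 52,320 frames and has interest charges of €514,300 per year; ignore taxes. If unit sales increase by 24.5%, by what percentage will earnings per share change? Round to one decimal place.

Total contribution margin = 52,320 × €177.45 = €9,284,184.00.
EBIT = €9,284,184.00 − €6,374,300 = €2,909,884.00.
Interest = €514,300.00, so EBIT − I = €2,395,584.00.
DCL = total CM / (EBIT − I) = €9,284,184.00 / €2,395,584.00 = 3.8755.
EPS therefore changes by 3.8755 × (+24.5%) = +95.0%.

+95.0%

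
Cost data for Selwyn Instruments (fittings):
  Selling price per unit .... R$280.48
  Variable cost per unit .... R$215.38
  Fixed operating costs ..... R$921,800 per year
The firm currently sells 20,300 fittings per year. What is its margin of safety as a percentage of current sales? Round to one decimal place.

30.2%

Each unit contributes R$280.48 − R$215.38 = R$65.10. Break-even units = R$921,800 ÷ R$65.10 = 14,159.75; break-even revenue = 14,159.75 × R$280.48 = R$3,971,527.86.
Actual sales revenue = 20,300 × R$280.48 = R$5,693,744.00.
Margin of safety = (R$5,693,744.00 − R$3,971,527.86) ÷ R$5,693,744.00 = 30.2%.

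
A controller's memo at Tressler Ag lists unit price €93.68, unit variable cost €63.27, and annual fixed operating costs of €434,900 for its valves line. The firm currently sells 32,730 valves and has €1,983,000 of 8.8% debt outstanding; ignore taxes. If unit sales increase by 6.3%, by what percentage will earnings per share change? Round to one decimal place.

At 32,730 units, contribution = 32,730 × €30.41 = €995,319.30.
EBIT = €995,319.30 − €434,900 = €560,419.30.
Interest = €174,504.00, so EBIT − I = €385,915.30.
Degree of combined leverage = contribution ÷ (EBIT − I) = €995,319.30 ÷ €385,915.30 = 2.5791.
%ΔEPS = DCL × %ΔSales = 2.5791 × +6.3% = +16.2%.

+16.2%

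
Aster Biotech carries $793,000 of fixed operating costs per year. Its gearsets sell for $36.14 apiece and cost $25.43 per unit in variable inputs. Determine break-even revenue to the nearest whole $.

$2,675,912

Contribution margin per unit = $36.14 − $25.43 = $10.71, a CM ratio of $10.71 ÷ $36.14 = 0.2963.
Break-even sales = FC ÷ CM ratio = $793,000 × $36.14 / $10.71 = $2,675,912.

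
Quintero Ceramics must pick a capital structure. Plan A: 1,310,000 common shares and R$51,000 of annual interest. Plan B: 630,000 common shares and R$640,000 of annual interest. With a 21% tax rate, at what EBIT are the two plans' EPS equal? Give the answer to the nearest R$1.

R$1,185,691

At indifference, (EBIT − 51,000)(1 − t)/1,310,000 = (EBIT − 640,000)(1 − t)/630,000.
The (1 − t) factor cancels: (EBIT − 51,000) × 630,000 = (EBIT − 640,000) × 1,310,000.
Solving, EBIT = (640,000·1,310,000 − 51,000·630,000) / (1,310,000 − 630,000) = 806,270,000,000 / 680,000 = 1,185,691.18.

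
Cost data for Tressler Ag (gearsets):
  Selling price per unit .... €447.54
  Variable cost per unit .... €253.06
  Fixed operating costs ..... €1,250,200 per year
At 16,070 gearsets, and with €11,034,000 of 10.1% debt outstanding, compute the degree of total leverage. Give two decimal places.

4.11

At 16,070 units, contribution = 16,070 × €194.48 = €3,125,293.60.
Operating income = contribution − fixed costs = €3,125,293.60 − €1,250,200 = €1,875,093.60. Interest = €1,114,434.00.
DOL = €3,125,293.60 ÷ €1,875,093.60 = 1.6667; DFL = €1,875,093.60 ÷ €760,659.60 = 2.4651.
Combined leverage = 1.6667 × 2.4651 = 4.1086.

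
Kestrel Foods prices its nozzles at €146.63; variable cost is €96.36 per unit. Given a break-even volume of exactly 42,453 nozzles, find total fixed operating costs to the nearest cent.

Contribution margin per unit = €146.63 − €96.36 = €50.27.
Fixed costs = break-even units × CM = 42,453 × €50.27 = €2,134,112.31.

€2,134,112.31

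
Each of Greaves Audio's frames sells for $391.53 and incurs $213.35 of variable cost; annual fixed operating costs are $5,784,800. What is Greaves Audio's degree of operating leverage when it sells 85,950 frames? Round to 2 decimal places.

Contribution at this volume is 85,950 × $178.18 = $15,314,571.00.
EBIT = $15,314,571.00 − $5,784,800 = $9,529,771.00.
DOL = contribution ÷ EBIT = $15,314,571.00 ÷ $9,529,771.00 = 1.6070.

1.61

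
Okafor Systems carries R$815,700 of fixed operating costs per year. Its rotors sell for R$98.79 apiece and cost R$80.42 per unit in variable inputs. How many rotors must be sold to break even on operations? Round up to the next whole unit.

44,404 rotors

Contribution margin per unit = R$98.79 − R$80.42 = R$18.37.
Units to break even: R$815,700 ÷ R$18.37 = 44,403.92, rounded up to 44,404.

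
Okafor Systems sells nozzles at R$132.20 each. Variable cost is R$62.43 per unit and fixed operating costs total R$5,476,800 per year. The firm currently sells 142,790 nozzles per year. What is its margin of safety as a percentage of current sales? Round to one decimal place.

Unit CM = price − variable cost = R$132.20 − R$62.43 = R$69.77. Break-even units = R$5,476,800 ÷ R$69.77 = 78,497.92; break-even revenue = 78,497.92 × R$132.20 = R$10,377,425.25.
Current sales = 142,790 × R$132.20 = R$18,876,838.00.
Margin of safety = (R$18,876,838.00 − R$10,377,425.25) ÷ R$18,876,838.00 = 45.0%.

45.0%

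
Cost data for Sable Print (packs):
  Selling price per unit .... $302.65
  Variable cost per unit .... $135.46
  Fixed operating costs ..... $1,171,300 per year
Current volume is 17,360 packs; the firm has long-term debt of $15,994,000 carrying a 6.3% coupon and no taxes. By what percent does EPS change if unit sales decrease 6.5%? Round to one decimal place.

-26.1%

At 17,360 units, contribution = 17,360 × $167.19 = $2,902,418.40.
Subtracting fixed costs: EBIT = $2,902,418.40 − $1,171,300 = $1,731,118.40.
After interest of $1,007,622.00, pre-tax earnings = $723,496.40.
DCL = total CM / (EBIT − I) = $2,902,418.40 / $723,496.40 = 4.0117.
EPS therefore changes by 4.0117 × (-6.5%) = -26.1%.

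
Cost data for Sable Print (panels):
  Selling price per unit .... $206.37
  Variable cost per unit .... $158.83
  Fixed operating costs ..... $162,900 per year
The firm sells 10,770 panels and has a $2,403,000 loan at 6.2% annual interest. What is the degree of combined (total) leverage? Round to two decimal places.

2.56

At 10,770 units, contribution = 10,770 × $47.54 = $512,005.80.
EBIT = $512,005.80 − $162,900 = $349,105.80. Interest = $148,986.00.
DOL = $512,005.80 ÷ $349,105.80 = 1.4666; DFL = $349,105.80 ÷ $200,119.80 = 1.7445.
DCL = DOL × DFL = 1.4666 × 1.7445 = 2.5585.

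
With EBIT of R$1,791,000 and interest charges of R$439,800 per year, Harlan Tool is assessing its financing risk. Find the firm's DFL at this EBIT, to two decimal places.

Annual interest charges come to R$439,800.00.
Degree of financial leverage = EBIT / (EBIT − interest) = R$1,791,000 / R$1,351,200.00 = 1.3255.

1.33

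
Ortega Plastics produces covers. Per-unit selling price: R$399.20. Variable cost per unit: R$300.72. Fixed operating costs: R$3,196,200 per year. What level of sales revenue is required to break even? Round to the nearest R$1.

R$12,956,164

Contribution margin per unit = R$399.20 − R$300.72 = R$98.48, a CM ratio of R$98.48 ÷ R$399.20 = 0.2467.
Break-even sales = FC ÷ CM ratio = R$3,196,200 × R$399.20 / R$98.48 = R$12,956,164.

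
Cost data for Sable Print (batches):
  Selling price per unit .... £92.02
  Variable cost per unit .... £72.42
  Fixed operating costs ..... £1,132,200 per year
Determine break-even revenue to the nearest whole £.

CM per unit = £92.02 − £72.42 = £19.60; CM ratio = £19.60 / £92.02 = 0.2130.
Break-even sales = FC ÷ CM ratio = £1,132,200 × £92.02 / £19.60 = £5,315,563.

£5,315,563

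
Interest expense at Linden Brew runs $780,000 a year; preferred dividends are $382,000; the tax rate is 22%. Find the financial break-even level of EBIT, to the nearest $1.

Preferred dividends are paid after tax, so their pre-tax equivalent is $382,000 ÷ (1 − 0.22) = $489,743.59.
EPS = 0 when EBIT covers interest plus the pre-tax preferred burden: $780,000 + $489,743.59 = $1,269,743.59.

$1,269,744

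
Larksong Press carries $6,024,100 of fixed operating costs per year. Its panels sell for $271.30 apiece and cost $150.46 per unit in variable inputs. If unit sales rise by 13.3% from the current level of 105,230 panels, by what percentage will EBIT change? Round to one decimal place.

+25.3%

At 105,230 units, contribution = 105,230 × $120.84 = $12,715,993.20.
Operating income = contribution − fixed costs = $12,715,993.20 − $6,024,100 = $6,691,893.20.
Degree of operating leverage = $12,715,993.20 / $6,691,893.20 = 1.9002.
%ΔEBIT = DOL × %ΔSales = 1.9002 × +13.3% = +25.3%.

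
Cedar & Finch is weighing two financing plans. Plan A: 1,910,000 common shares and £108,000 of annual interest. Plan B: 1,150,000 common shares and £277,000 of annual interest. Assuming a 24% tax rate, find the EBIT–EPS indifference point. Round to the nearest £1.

£532,724

Set EPS_A = EPS_B: (EBIT − £108,000)(1 − 0.24) ÷ 1,910,000 = (EBIT − £277,000)(1 − 0.24) ÷ 1,150,000.
The (1 − t) factor cancels: (EBIT − 108,000) × 1,150,000 = (EBIT − 277,000) × 1,910,000.
Solving, EBIT = (277,000·1,910,000 − 108,000·1,150,000) / (1,910,000 − 1,150,000) = 404,870,000,000 / 760,000 = 532,723.68.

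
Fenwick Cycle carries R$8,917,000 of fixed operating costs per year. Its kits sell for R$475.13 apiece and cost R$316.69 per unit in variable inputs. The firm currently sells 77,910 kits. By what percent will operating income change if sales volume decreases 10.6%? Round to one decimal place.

-38.2%

Contribution at this volume is 77,910 × R$158.44 = R$12,344,060.40.
Operating income = contribution − fixed costs = R$12,344,060.40 − R$8,917,000 = R$3,427,060.40.
So DOL = total CM / EBIT = R$12,344,060.40 / R$3,427,060.40 = 3.6019.
Operating income changes by 3.6019 × -10.6% = -38.2%.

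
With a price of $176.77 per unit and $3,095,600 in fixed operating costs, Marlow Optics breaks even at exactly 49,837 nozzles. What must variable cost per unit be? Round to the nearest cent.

$114.66

At break-even, FC = Q × (P − VC), so P − VC = $3,095,600 ÷ 49,837 = $62.1145.
Variable cost per unit = $176.77 − $62.1145 = $114.66.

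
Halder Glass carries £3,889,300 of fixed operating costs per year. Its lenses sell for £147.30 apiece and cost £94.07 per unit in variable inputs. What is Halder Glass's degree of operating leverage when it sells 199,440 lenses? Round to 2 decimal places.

1.58

Contribution at this volume is 199,440 × £53.23 = £10,616,191.20.
EBIT = £10,616,191.20 − £3,889,300 = £6,726,891.20.
So DOL = total CM / EBIT = £10,616,191.20 / £6,726,891.20 = 1.5782.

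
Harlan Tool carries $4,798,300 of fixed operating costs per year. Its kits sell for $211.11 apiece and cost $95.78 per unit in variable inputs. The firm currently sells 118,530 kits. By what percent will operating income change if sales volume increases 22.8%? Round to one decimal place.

At 118,530 units, contribution = 118,530 × $115.33 = $13,670,064.90.
EBIT = $13,670,064.90 − $4,798,300 = $8,871,764.90.
So DOL = total CM / EBIT = $13,670,064.90 / $8,871,764.90 = 1.5409.
%ΔEBIT = DOL × %ΔSales = 1.5409 × +22.8% = +35.1%.

+35.1%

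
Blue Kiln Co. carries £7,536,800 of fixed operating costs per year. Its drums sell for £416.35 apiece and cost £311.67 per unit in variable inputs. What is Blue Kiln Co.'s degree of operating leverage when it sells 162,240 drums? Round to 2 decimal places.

Contribution at this volume is 162,240 × £104.68 = £16,983,283.20.
Subtracting fixed costs: EBIT = £16,983,283.20 − £7,536,800 = £9,446,483.20.
So DOL = total CM / EBIT = £16,983,283.20 / £9,446,483.20 = 1.7978.

1.80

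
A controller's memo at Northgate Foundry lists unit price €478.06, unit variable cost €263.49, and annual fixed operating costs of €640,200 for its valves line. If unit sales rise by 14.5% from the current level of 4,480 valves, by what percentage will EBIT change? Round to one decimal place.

+43.4%

At 4,480 units, contribution = 4,480 × €214.57 = €961,273.60.
Subtracting fixed costs: EBIT = €961,273.60 − €640,200 = €321,073.60.
So DOL = total CM / EBIT = €961,273.60 / €321,073.60 = 2.9939.
So EBIT moves 2.9939 × (+14.5%) = +43.4%.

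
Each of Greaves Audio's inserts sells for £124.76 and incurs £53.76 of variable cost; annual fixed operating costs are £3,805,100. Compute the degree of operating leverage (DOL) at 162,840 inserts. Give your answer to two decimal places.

1.49

Contribution at this volume is 162,840 × £71.00 = £11,561,640.00.
EBIT = £11,561,640.00 − £3,805,100 = £7,756,540.00.
DOL = contribution ÷ EBIT = £11,561,640.00 ÷ £7,756,540.00 = 1.4906.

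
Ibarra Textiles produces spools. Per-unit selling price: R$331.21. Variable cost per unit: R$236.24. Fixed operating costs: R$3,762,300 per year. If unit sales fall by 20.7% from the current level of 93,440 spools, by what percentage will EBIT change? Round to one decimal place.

Total contribution margin = 93,440 × R$94.97 = R$8,873,996.80.
EBIT = R$8,873,996.80 − R$3,762,300 = R$5,111,696.80.
So DOL = total CM / EBIT = R$8,873,996.80 / R$5,111,696.80 = 1.7360.
Operating income changes by 1.7360 × -20.7% = -35.9%.

-35.9%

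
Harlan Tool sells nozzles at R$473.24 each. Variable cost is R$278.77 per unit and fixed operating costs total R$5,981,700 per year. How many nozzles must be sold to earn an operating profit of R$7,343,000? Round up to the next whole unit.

68,519 nozzles

Contribution margin per unit = R$473.24 − R$278.77 = R$194.47.
Need Q such that Q × R$194.47 − R$5,981,700 = R$7,343,000, i.e. Q = R$13,324,700 / R$194.47 = 68,518.02 → 68,519.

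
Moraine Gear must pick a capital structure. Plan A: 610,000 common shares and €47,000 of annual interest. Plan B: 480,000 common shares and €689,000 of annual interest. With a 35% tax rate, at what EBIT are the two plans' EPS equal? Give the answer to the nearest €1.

Set EPS_A = EPS_B: (EBIT − €47,000)(1 − 0.35) ÷ 610,000 = (EBIT − €689,000)(1 − 0.35) ÷ 480,000.
The (1 − t) factor cancels: (EBIT − 47,000) × 480,000 = (EBIT − 689,000) × 610,000.
Solving, EBIT = (689,000·610,000 − 47,000·480,000) / (610,000 − 480,000) = 397,730,000,000 / 130,000 = 3,059,461.54.

€3,059,462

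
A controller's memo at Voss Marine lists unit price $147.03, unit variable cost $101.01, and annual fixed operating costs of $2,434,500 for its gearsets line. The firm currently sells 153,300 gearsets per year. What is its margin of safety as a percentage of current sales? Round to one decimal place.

Contribution margin per unit = $147.03 − $101.01 = $46.02. Break-even units = $2,434,500 ÷ $46.02 = 52,900.91; break-even revenue = 52,900.91 × $147.03 = $7,778,021.19.
Actual sales revenue = 153,300 × $147.03 = $22,539,699.00.
Margin of safety = ($22,539,699.00 − $7,778,021.19) ÷ $22,539,699.00 = 65.5%.

65.5%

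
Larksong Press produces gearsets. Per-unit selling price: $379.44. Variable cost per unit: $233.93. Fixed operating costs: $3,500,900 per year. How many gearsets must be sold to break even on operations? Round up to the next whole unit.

Each unit contributes $379.44 − $233.93 = $145.51.
Break-even volume = fixed costs ÷ CM per unit = $3,500,900 ÷ $145.51 = 24,059.51, so 24,060 gearsets.

24,060 gearsets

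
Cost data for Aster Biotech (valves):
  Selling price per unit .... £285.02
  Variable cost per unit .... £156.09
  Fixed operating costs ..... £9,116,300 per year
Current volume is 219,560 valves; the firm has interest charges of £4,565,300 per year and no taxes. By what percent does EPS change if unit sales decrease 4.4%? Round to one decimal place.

Total contribution margin = 219,560 × £128.93 = £28,307,870.80.
Operating income = contribution − fixed costs = £28,307,870.80 − £9,116,300 = £19,191,570.80.
After interest of £4,565,300.00, pre-tax earnings = £14,626,270.80.
DCL = total CM / (EBIT − I) = £28,307,870.80 / £14,626,270.80 = 1.9354.
%ΔEPS = DCL × %ΔSales = 1.9354 × -4.4% = -8.5%.

-8.5%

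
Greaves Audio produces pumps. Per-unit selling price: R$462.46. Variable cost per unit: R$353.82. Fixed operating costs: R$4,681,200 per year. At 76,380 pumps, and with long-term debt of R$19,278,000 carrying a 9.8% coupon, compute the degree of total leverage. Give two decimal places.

4.80

At 76,380 units, contribution = 76,380 × R$108.64 = R$8,297,923.20.
EBIT = R$8,297,923.20 − R$4,681,200 = R$3,616,723.20. Interest = R$1,889,244.00, so EBIT − I = R$1,727,479.20.
Degree of total leverage = total CM / (EBIT − interest) = R$8,297,923.20 / R$1,727,479.20 = 4.8035.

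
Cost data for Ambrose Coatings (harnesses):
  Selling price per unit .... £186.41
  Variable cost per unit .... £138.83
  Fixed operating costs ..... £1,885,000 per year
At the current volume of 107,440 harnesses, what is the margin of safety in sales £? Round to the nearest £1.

Unit CM = price − variable cost = £186.41 − £138.83 = £47.58. Break-even units = £1,885,000 ÷ £47.58 = 39,617.49; break-even revenue = 39,617.49 × £186.41 = £7,385,095.63.
Current sales = 107,440 × £186.41 = £20,027,890.40.
Margin of safety = £20,027,890.40 − £7,385,095.63 = £12,642,795.

£12,642,795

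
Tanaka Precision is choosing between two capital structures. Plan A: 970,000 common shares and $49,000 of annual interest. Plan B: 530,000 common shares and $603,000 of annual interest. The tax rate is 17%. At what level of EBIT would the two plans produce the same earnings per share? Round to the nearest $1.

At indifference, (EBIT − 49,000)(1 − t)/970,000 = (EBIT − 603,000)(1 − t)/530,000.
The (1 − t) factor cancels: (EBIT − 49,000) × 530,000 = (EBIT − 603,000) × 970,000.
Solving, EBIT = (603,000·970,000 − 49,000·530,000) / (970,000 − 530,000) = 558,940,000,000 / 440,000 = 1,270,318.18.

$1,270,318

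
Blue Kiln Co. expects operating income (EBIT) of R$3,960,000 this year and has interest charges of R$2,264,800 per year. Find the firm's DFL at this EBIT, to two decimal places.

Interest = R$2,264,800.00.
Degree of financial leverage = EBIT / (EBIT − interest) = R$3,960,000 / R$1,695,200.00 = 2.3360.

2.34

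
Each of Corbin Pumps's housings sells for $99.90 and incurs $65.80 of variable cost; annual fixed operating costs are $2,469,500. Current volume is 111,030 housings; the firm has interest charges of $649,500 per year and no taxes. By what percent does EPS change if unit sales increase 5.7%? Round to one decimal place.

At 111,030 units, contribution = 111,030 × $34.10 = $3,786,123.00.
EBIT = $3,786,123.00 − $2,469,500 = $1,316,623.00.
Interest = $649,500.00, so EBIT − I = $667,123.00.
DCL = total CM / (EBIT − I) = $3,786,123.00 / $667,123.00 = 5.6753.
%ΔEPS = DCL × %ΔSales = 5.6753 × +5.7% = +32.3%.

+32.3%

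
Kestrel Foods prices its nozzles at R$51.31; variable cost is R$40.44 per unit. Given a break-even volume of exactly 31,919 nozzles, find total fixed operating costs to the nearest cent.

Unit CM = price − variable cost = R$51.31 − R$40.44 = R$10.87.
Since BE = FC / CM, FC = 31,919 × R$10.87 = R$346,959.53.

R$346,959.53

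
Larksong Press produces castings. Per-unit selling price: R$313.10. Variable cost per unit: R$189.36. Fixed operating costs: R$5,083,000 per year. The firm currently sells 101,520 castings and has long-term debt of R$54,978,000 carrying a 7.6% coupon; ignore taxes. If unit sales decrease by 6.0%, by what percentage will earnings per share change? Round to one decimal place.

-22.8%

At 101,520 units, contribution = 101,520 × R$123.74 = R$12,562,084.80.
Operating income = contribution − fixed costs = R$12,562,084.80 − R$5,083,000 = R$7,479,084.80.
Interest = R$4,178,328.00, so EBIT − I = R$3,300,756.80.
DCL = total CM / (EBIT − I) = R$12,562,084.80 / R$3,300,756.80 = 3.8058.
EPS therefore changes by 3.8058 × (-6.0%) = -22.8%.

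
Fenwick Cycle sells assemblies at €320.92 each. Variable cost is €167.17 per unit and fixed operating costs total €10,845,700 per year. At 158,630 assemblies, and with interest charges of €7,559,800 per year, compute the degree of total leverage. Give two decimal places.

4.08

At 158,630 units, contribution = 158,630 × €153.75 = €24,389,362.50.
Subtracting fixed costs: EBIT = €24,389,362.50 − €10,845,700 = €13,543,662.50. Interest = €7,559,800.00.
DOL = €24,389,362.50 ÷ €13,543,662.50 = 1.8008; DFL = €13,543,662.50 ÷ €5,983,862.50 = 2.2634.
Combined leverage = 1.8008 × 2.2634 = 4.0759.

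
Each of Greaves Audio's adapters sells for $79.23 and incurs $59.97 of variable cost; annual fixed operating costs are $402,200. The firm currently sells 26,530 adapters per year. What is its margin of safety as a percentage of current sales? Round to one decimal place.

21.3%

Contribution margin per unit = $79.23 − $59.97 = $19.26. Break-even units = $402,200 ÷ $19.26 = 20,882.66; break-even revenue = 20,882.66 × $79.23 = $1,654,533.02.
Current sales = 26,530 × $79.23 = $2,101,971.90.
Margin of safety = ($2,101,971.90 − $1,654,533.02) ÷ $2,101,971.90 = 21.3%.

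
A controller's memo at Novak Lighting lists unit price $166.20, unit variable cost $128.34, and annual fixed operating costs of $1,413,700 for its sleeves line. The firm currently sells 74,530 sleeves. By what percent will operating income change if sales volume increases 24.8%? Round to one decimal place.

+49.7%

At 74,530 units, contribution = 74,530 × $37.86 = $2,821,705.80.
EBIT = $2,821,705.80 − $1,413,700 = $1,408,005.80.
DOL = contribution ÷ EBIT = $2,821,705.80 ÷ $1,408,005.80 = 2.0040.
So EBIT moves 2.0040 × (+24.8%) = +49.7%.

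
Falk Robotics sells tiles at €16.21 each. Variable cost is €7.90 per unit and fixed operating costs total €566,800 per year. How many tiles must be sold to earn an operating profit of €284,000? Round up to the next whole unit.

Each unit contributes €16.21 − €7.90 = €8.31.
Units = (FC + target) / CM = (€566,800 + €284,000) / €8.31 = 102,382.67, so 102,383 tiles.

102,383 tiles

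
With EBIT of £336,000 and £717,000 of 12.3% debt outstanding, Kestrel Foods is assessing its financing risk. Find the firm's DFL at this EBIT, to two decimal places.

1.36

Annual interest charges come to £88,191.00.
DFL = EBIT ÷ (EBIT − I) = £336,000 ÷ (£336,000 − £88,191.00) = £336,000 ÷ £247,809.00 = 1.3559.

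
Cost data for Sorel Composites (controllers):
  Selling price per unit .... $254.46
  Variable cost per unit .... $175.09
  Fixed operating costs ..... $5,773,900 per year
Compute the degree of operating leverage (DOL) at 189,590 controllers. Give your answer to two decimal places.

At 189,590 units, contribution = 189,590 × $79.37 = $15,047,758.30.
Operating income = contribution − fixed costs = $15,047,758.30 − $5,773,900 = $9,273,858.30.
DOL = contribution ÷ EBIT = $15,047,758.30 ÷ $9,273,858.30 = 1.6226.

1.62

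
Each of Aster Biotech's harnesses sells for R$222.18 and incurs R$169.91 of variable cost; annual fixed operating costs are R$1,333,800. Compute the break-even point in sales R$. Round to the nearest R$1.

Contribution margin per unit = R$222.18 − R$169.91 = R$52.27, a CM ratio of R$52.27 ÷ R$222.18 = 0.2353.
Break-even sales = FC ÷ CM ratio = R$1,333,800 × R$222.18 / R$52.27 = R$5,669,479.

R$5,669,479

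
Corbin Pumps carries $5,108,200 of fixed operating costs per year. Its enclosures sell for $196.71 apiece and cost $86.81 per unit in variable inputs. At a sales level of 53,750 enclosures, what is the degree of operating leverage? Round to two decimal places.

7.39

Total contribution margin = 53,750 × $109.90 = $5,907,125.00.
Operating income = contribution − fixed costs = $5,907,125.00 − $5,108,200 = $798,925.00.
So DOL = total CM / EBIT = $5,907,125.00 / $798,925.00 = 7.3938.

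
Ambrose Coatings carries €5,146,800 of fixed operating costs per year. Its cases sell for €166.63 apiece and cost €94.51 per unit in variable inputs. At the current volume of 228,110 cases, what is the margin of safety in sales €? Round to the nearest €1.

€26,118,521

Unit CM = price − variable cost = €166.63 − €94.51 = €72.12. Break-even units = €5,146,800 ÷ €72.12 = 71,364.39; break-even revenue = 71,364.39 × €166.63 = €11,891,448.75.
Current sales = 228,110 × €166.63 = €38,009,969.30.
Margin of safety = €38,009,969.30 − €11,891,448.75 = €26,118,521.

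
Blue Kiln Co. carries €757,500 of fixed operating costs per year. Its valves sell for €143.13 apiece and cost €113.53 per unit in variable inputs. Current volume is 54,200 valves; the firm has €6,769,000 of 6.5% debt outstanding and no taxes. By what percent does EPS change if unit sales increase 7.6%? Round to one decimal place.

Contribution at this volume is 54,200 × €29.60 = €1,604,320.00.
Operating income = contribution − fixed costs = €1,604,320.00 − €757,500 = €846,820.00.
After interest of €439,985.00, pre-tax earnings = €406,835.00.
DCL = total CM / (EBIT − I) = €1,604,320.00 / €406,835.00 = 3.9434.
%ΔEPS = DCL × %ΔSales = 3.9434 × +7.6% = +30.0%.

+30.0%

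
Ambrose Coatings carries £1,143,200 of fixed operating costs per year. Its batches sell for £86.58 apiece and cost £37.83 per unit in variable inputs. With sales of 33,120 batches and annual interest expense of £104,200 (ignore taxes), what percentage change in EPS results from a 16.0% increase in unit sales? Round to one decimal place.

+70.4%

At 33,120 units, contribution = 33,120 × £48.75 = £1,614,600.00.
Subtracting fixed costs: EBIT = £1,614,600.00 − £1,143,200 = £471,400.00.
After interest of £104,200.00, pre-tax earnings = £367,200.00.
DCL = total CM / (EBIT − I) = £1,614,600.00 / £367,200.00 = 4.3971.
EPS therefore changes by 4.3971 × (+16.0%) = +70.4%.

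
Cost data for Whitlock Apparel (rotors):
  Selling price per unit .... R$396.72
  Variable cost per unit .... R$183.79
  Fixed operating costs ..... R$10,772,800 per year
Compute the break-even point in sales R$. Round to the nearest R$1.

R$20,071,316

CM per unit = R$396.72 − R$183.79 = R$212.93; CM ratio = R$212.93 / R$396.72 = 0.5367.
Break-even revenue = fixed costs × price ÷ CM = R$10,772,800 × R$396.72 ÷ R$212.93 = R$20,071,316.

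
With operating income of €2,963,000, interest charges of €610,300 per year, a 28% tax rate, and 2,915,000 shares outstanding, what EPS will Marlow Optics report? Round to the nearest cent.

Interest = €610,300.00, so EBT = €2,963,000 − €610,300.00 = €2,352,700.00.
Net income = €2,352,700.00 × (1 − 0.28) = €1,693,944.00.
Per share: €1,693,944.00 / 2,915,000 shares = €0.58.

€0.58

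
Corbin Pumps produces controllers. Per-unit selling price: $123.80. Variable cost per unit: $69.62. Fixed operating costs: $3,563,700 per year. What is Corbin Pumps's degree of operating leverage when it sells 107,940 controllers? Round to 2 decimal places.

2.56

At 107,940 units, contribution = 107,940 × $54.18 = $5,848,189.20.
Subtracting fixed costs: EBIT = $5,848,189.20 − $3,563,700 = $2,284,489.20.
DOL = contribution ÷ EBIT = $5,848,189.20 ÷ $2,284,489.20 = 2.5600.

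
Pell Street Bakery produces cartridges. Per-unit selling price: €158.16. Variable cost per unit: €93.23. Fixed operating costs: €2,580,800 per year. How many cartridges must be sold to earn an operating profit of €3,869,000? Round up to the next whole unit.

99,335 cartridges

Unit CM = price − variable cost = €158.16 − €93.23 = €64.93.
Required volume = (fixed costs + target profit) ÷ CM = (€2,580,800 + €3,869,000) ÷ €64.93 = 99,334.67, so 99,335 cartridges.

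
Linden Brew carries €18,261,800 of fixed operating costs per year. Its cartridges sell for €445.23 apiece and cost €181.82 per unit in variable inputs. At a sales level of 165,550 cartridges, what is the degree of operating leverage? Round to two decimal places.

1.72

At 165,550 units, contribution = 165,550 × €263.41 = €43,607,525.50.
Operating income = contribution − fixed costs = €43,607,525.50 − €18,261,800 = €25,345,725.50.
DOL = contribution ÷ EBIT = €43,607,525.50 ÷ €25,345,725.50 = 1.7205.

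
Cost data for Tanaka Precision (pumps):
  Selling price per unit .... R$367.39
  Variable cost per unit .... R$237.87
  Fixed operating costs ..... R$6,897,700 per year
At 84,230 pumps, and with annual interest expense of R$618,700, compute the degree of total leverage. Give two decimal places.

Total contribution margin = 84,230 × R$129.52 = R$10,909,469.60.
Subtracting fixed costs: EBIT = R$10,909,469.60 − R$6,897,700 = R$4,011,769.60. Interest = R$618,700.00.
DOL = R$10,909,469.60 ÷ R$4,011,769.60 = 2.7194; DFL = R$4,011,769.60 ÷ R$3,393,069.60 = 1.1823.
Combined leverage = 2.7194 × 1.1823 = 3.2151.

3.22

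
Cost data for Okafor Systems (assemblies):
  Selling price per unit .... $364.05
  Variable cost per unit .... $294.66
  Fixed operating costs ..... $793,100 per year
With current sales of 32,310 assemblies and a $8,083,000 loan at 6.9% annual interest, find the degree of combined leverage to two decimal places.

Total contribution margin = 32,310 × $69.39 = $2,241,990.90.
Subtracting fixed costs: EBIT = $2,241,990.90 − $793,100 = $1,448,890.90. Interest = $557,727.00, so EBIT − I = $891,163.90.
Degree of total leverage = total CM / (EBIT − interest) = $2,241,990.90 / $891,163.90 = 2.5158.

2.52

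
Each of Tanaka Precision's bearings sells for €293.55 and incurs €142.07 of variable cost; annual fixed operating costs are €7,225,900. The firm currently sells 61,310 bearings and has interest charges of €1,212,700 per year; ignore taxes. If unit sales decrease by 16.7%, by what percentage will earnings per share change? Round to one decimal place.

-182.8%

Contribution at this volume is 61,310 × €151.48 = €9,287,238.80.
Subtracting fixed costs: EBIT = €9,287,238.80 − €7,225,900 = €2,061,338.80.
Interest = €1,212,700.00, so EBIT − I = €848,638.80.
DCL = total CM / (EBIT − I) = €9,287,238.80 / €848,638.80 = 10.9437.
EPS therefore changes by 10.9437 × (-16.7%) = -182.8%.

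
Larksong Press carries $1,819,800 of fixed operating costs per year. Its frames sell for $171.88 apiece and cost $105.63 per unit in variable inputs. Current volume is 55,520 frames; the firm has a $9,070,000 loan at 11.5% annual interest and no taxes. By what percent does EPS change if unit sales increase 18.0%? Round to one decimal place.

+81.2%

Contribution at this volume is 55,520 × $66.25 = $3,678,200.00.
EBIT = $3,678,200.00 − $1,819,800 = $1,858,400.00.
After interest of $1,043,050.00, pre-tax earnings = $815,350.00.
DCL = total CM / (EBIT − I) = $3,678,200.00 / $815,350.00 = 4.5112.
%ΔEPS = DCL × %ΔSales = 4.5112 × +18.0% = +81.2%.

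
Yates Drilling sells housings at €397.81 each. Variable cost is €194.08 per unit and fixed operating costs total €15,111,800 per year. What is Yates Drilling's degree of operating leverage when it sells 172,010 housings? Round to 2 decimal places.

Total contribution margin = 172,010 × €203.73 = €35,043,597.30.
EBIT = €35,043,597.30 − €15,111,800 = €19,931,797.30.
So DOL = total CM / EBIT = €35,043,597.30 / €19,931,797.30 = 1.7582.

1.76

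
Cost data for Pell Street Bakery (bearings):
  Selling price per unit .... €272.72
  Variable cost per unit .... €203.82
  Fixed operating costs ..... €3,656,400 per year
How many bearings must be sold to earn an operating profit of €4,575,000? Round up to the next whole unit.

119,469 bearings

Contribution margin per unit = €272.72 − €203.82 = €68.90.
Required volume = (fixed costs + target profit) ÷ CM = (€3,656,400 + €4,575,000) ÷ €68.90 = 119,468.80, so 119,469 bearings.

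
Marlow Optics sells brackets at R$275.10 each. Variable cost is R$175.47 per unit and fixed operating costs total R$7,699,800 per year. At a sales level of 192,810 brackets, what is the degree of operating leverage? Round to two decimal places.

1.67

At 192,810 units, contribution = 192,810 × R$99.63 = R$19,209,660.30.
Operating income = contribution − fixed costs = R$19,209,660.30 − R$7,699,800 = R$11,509,860.30.
DOL = contribution ÷ EBIT = R$19,209,660.30 ÷ R$11,509,860.30 = 1.6690.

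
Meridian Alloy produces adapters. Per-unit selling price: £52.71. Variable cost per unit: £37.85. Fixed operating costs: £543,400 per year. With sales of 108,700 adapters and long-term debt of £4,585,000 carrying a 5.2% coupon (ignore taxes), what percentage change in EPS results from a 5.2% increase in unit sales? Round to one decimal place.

+10.1%

Total contribution margin = 108,700 × £14.86 = £1,615,282.00.
Operating income = contribution − fixed costs = £1,615,282.00 − £543,400 = £1,071,882.00.
After interest of £238,420.00, pre-tax earnings = £833,462.00.
DCL = total CM / (EBIT − I) = £1,615,282.00 / £833,462.00 = 1.9380.
EPS therefore changes by 1.9380 × (+5.2%) = +10.1%.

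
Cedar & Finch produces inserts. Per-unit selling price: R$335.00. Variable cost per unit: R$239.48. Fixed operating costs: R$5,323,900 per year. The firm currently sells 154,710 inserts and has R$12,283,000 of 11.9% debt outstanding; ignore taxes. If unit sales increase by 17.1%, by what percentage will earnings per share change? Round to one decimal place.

At 154,710 units, contribution = 154,710 × R$95.52 = R$14,777,899.20.
Operating income = contribution − fixed costs = R$14,777,899.20 − R$5,323,900 = R$9,453,999.20.
Interest = R$1,461,677.00, so EBIT − I = R$7,992,322.20.
DCL = total CM / (EBIT − I) = R$14,777,899.20 / R$7,992,322.20 = 1.8490.
EPS therefore changes by 1.8490 × (+17.1%) = +31.6%.

+31.6%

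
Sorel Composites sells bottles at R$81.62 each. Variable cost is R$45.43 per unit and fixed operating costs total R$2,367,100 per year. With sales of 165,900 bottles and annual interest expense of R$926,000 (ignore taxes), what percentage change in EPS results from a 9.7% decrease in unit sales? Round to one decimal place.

-21.5%

Contribution at this volume is 165,900 × R$36.19 = R$6,003,921.00.
EBIT = R$6,003,921.00 − R$2,367,100 = R$3,636,821.00.
Interest = R$926,000.00, so EBIT − I = R$2,710,821.00.
DCL = total CM / (EBIT − I) = R$6,003,921.00 / R$2,710,821.00 = 2.2148.
EPS therefore changes by 2.2148 × (-9.7%) = -21.5%.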